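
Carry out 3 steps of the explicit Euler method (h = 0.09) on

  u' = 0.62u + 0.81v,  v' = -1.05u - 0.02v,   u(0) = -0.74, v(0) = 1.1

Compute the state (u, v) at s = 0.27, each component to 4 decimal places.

-0.6018, 1.2918

Euler on (u,v): u_{n+1} = u_n + h·u', v_{n+1} = v_n + h·v'.
0.000000: (-0.740000, 1.100000); f=(0.432200, 0.755000) → (-0.701102, 1.167950)
0.090000: (-0.701102, 1.167950); f=(0.511356, 0.712798) → (-0.655080, 1.232102)
0.180000: (-0.655080, 1.232102); f=(0.591853, 0.663192) → (-0.601813, 1.291789)
(u(0.27), v(0.27)) ≈ (-0.6018, 1.2918)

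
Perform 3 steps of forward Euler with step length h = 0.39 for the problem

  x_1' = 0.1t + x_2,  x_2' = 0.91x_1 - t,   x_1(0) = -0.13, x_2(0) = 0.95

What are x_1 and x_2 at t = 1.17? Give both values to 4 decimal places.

Euler on (x_1,x_2): x_1_{n+1} = x_1_n + h·x_1', x_2_{n+1} = x_2_n + h·x_2'.
0.000000: (-0.130000, 0.950000); f=(0.950000, -0.118300) → (0.240500, 0.903863)
0.390000: (0.240500, 0.903863); f=(0.942863, -0.171145) → (0.608217, 0.837116)
0.780000: (0.608217, 0.837116); f=(0.915116, -0.226523) → (0.965112, 0.748773)
(x_1(1.17), x_2(1.17)) ≈ (0.9651, 0.7488)

0.9651, 0.7488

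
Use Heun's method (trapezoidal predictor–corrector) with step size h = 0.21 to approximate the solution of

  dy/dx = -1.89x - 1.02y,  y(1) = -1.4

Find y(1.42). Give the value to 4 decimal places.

-1.7065

Heun: k1 = f(x_n, y_n); k2 = f(x_n + h, y_n + h·k1); y_{n+1} = y_n + (h/2)·(k1 + k2).
x=1.000000, y=-1.400000:
  k1 = f(1.000000, -1.400000) = -0.462000
  k2 = f(1.210000, -1.497020) = -0.759940
  y ← -1.400000 + (0.21/2)·(-0.462000 + (-0.759940)) = -1.528304
x=1.210000, y=-1.528304:
  k1 = f(1.210000, -1.528304) = -0.728030
  k2 = f(1.420000, -1.681190) = -0.968986
  y ← -1.528304 + (0.21/2)·(-0.728030 + (-0.968986)) = -1.706490
y(1.42) ≈ -1.7065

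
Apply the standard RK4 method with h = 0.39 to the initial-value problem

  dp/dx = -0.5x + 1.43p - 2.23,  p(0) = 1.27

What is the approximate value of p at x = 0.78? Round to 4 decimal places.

RK4: k1 = f(x_n, p_n); k2 = f(x_n + h/2, p_n + (h/2)·k1); k3 = f(x_n + h/2, p_n + (h/2)·k2); k4 = f(x_n + h, p_n + h·k3); p_{n+1} = p_n + (h/6)·(k1 + 2k2 + 2k3 + k4).
x=0.000000, p=1.270000:
  k1 = f(0.000000, 1.270000) = -0.413900
  k2 = f(0.195000, 1.189290) = -0.626816
  k3 = f(0.195000, 1.147771) = -0.686188
  k4 = f(0.390000, 1.002387) = -0.991587
  p ← 1.270000 + (0.39/6)·(k1 + 2k2 + 2k3 + k4) = 1.007953
x=0.390000, p=1.007953:
  k1 = f(0.390000, 1.007953) = -0.983627
  k2 = f(0.585000, 0.816146) = -1.355412
  k3 = f(0.585000, 0.743648) = -1.459084
  k4 = f(0.780000, 0.438910) = -1.992359
  p ← 1.007953 + (0.39/6)·(k1 + 2k2 + 2k3 + k4) = 0.448629
p(0.78) ≈ 0.4486

0.4486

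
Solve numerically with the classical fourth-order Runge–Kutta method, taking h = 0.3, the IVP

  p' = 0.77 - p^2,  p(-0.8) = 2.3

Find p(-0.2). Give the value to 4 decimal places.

1.2036

RK4: k1 = f(t_n, p_n); k2 = f(t_n + h/2, p_n + (h/2)·k1); k3 = f(t_n + h/2, p_n + (h/2)·k2); k4 = f(t_n + h, p_n + h·k3); p_{n+1} = p_n + (h/6)·(k1 + 2k2 + 2k3 + k4).
t=-0.800000, p=2.300000:
  k1 = f(-0.800000, 2.300000) = -4.520000
  k2 = f(-0.650000, 1.622000) = -1.860884
  k3 = f(-0.650000, 2.020867) = -3.313905
  k4 = f(-0.500000, 1.305828) = -0.935188
  p ← 2.300000 + (0.3/6)·(k1 + 2k2 + 2k3 + k4) = 1.509762
t=-0.500000, p=1.509762:
  k1 = f(-0.500000, 1.509762) = -1.509380
  k2 = f(-0.350000, 1.283355) = -0.876999
  k3 = f(-0.350000, 1.378212) = -1.129468
  k4 = f(-0.200000, 1.170921) = -0.601057
  p ← 1.509762 + (0.3/6)·(k1 + 2k2 + 2k3 + k4) = 1.203593
p(-0.2) ≈ 1.2036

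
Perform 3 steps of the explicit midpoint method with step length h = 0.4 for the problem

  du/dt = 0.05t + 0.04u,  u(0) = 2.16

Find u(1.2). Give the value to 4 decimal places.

Midpoint: k1 = f(t_n, u_n); k2 = f(t_n + h/2, u_n + (h/2)·k1); u_{n+1} = u_n + h·k2.
t=0.000000, u=2.160000:
  k1 = f(0.000000, 2.160000) = 0.086400
  k2 = f(0.200000, 2.177280) = 0.097091
  u ← 2.160000 + 0.4·0.097091 = 2.198836
t=0.400000, u=2.198836:
  k1 = f(0.400000, 2.198836) = 0.107953
  k2 = f(0.600000, 2.220427) = 0.118817
  u ← 2.198836 + 0.4·0.118817 = 2.246363
t=0.800000, u=2.246363:
  k1 = f(0.800000, 2.246363) = 0.129855
  k2 = f(1.000000, 2.272334) = 0.140893
  u ← 2.246363 + 0.4·0.140893 = 2.302721
u(1.2) ≈ 2.3027

2.3027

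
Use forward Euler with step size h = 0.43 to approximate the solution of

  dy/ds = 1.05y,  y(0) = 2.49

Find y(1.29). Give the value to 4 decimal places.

Euler: y_{n+1} = y_n + h·f(s_n, y_n).
s=0.000000, y=2.490000: f=2.614500 → y ← 2.490000 + 0.43·2.614500 = 3.614235
s=0.430000, y=3.614235: f=3.794947 → y ← 3.614235 + 0.43·3.794947 = 5.246062
s=0.860000, y=5.246062: f=5.508365 → y ← 5.246062 + 0.43·5.508365 = 7.614659
y(1.29) ≈ 7.6147

7.6147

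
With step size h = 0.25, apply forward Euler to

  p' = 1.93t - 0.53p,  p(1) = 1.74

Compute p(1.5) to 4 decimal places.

Euler: p_{n+1} = p_n + h·f(t_n, p_n).
t=1.000000, p=1.740000: f=1.007800 → p ← 1.740000 + 0.25·1.007800 = 1.991950
t=1.250000, p=1.991950: f=1.356766 → p ← 1.991950 + 0.25·1.356766 = 2.331142
p(1.5) ≈ 2.3311

2.3311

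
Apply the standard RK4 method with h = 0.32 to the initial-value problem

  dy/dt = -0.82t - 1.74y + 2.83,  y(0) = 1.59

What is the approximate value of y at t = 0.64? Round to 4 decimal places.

RK4: k1 = f(t_n, y_n); k2 = f(t_n + h/2, y_n + (h/2)·k1); k3 = f(t_n + h/2, y_n + (h/2)·k2); k4 = f(t_n + h, y_n + h·k3); y_{n+1} = y_n + (h/6)·(k1 + 2k2 + 2k3 + k4).
t=0.000000, y=1.590000:
  k1 = f(0.000000, 1.590000) = 0.063400
  k2 = f(0.160000, 1.600144) = -0.085451
  k3 = f(0.160000, 1.576328) = -0.044011
  k4 = f(0.320000, 1.575917) = -0.174495
  y ← 1.590000 + (0.32/6)·(k1 + 2k2 + 2k3 + k4) = 1.570266
t=0.320000, y=1.570266:
  k1 = f(0.320000, 1.570266) = -0.164662
  k2 = f(0.480000, 1.543920) = -0.250020
  k3 = f(0.480000, 1.530262) = -0.226257
  k4 = f(0.640000, 1.497864) = -0.301083
  y ← 1.570266 + (0.32/6)·(k1 + 2k2 + 2k3 + k4) = 1.494623
y(0.64) ≈ 1.4946

1.4946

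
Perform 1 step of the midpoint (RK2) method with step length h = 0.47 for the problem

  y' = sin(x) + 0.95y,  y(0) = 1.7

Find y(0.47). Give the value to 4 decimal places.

Midpoint: k1 = f(x_n, y_n); k2 = f(x_n + h/2, y_n + (h/2)·k1); y_{n+1} = y_n + h·k2.
x=0.000000, y=1.700000:
  k1 = f(0.000000, 1.700000) = 1.615000
  k2 = f(0.235000, 2.079525) = 2.208392
  y ← 1.700000 + 0.47·2.208392 = 2.737944
y(0.47) ≈ 2.7379

2.7379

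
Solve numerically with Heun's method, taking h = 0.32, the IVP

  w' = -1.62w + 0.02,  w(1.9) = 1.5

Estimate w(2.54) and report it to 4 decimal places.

0.5768

Heun: k1 = f(s_n, w_n); k2 = f(s_n + h, w_n + h·k1); w_{n+1} = w_n + (h/2)·(k1 + k2).
s=1.900000, w=1.500000:
  k1 = f(1.900000, 1.500000) = -2.410000
  k2 = f(2.220000, 0.728800) = -1.160656
  w ← 1.500000 + (0.32/2)·(-2.410000 + (-1.160656)) = 0.928695
s=2.220000, w=0.928695:
  k1 = f(2.220000, 0.928695) = -1.484486
  k2 = f(2.540000, 0.453660) = -0.714928
  w ← 0.928695 + (0.32/2)·(-1.484486 + (-0.714928)) = 0.576789
w(2.54) ≈ 0.5768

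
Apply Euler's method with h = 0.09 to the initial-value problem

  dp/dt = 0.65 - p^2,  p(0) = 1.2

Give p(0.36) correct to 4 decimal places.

0.9911

Euler: p_{n+1} = p_n + h·f(t_n, p_n).
t=0.000000, p=1.200000: f=-0.790000 → p ← 1.200000 + 0.09·(-0.790000) = 1.128900
t=0.090000, p=1.128900: f=-0.624415 → p ← 1.128900 + 0.09·(-0.624415) = 1.072703
t=0.180000, p=1.072703: f=-0.500691 → p ← 1.072703 + 0.09·(-0.500691) = 1.027640
t=0.270000, p=1.027640: f=-0.406045 → p ← 1.027640 + 0.09·(-0.406045) = 0.991096
p(0.36) ≈ 0.9911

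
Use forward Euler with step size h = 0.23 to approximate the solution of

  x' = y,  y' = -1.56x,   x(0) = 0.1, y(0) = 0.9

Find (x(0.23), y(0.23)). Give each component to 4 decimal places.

0.3070, 0.8641

Euler on (x,y): x_{n+1} = x_n + h·x', y_{n+1} = y_n + h·y'.
0.000000: (0.100000, 0.900000); f=(0.900000, -0.156000) → (0.307000, 0.864120)
(x(0.23), y(0.23)) ≈ (0.3070, 0.8641)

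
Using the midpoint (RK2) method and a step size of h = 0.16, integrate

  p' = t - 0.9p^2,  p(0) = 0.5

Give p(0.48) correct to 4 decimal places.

0.5141

Midpoint: k1 = f(t_n, p_n); k2 = f(t_n + h/2, p_n + (h/2)·k1); p_{n+1} = p_n + h·k2.
t=0.000000, p=0.500000:
  k1 = f(0.000000, 0.500000) = -0.225000
  k2 = f(0.080000, 0.482000) = -0.129092
  p ← 0.500000 + 0.16·(-0.129092) = 0.479345
t=0.160000, p=0.479345:
  k1 = f(0.160000, 0.479345) = -0.046795
  k2 = f(0.240000, 0.475602) = 0.036423
  p ← 0.479345 + 0.16·0.036423 = 0.485173
t=0.320000, p=0.485173:
  k1 = f(0.320000, 0.485173) = 0.108146
  k2 = f(0.400000, 0.493825) = 0.180523
  p ← 0.485173 + 0.16·0.180523 = 0.514057
p(0.48) ≈ 0.5141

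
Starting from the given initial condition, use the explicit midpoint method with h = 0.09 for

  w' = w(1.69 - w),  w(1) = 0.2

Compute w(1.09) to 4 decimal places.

0.2284

Midpoint: k1 = f(x_n, w_n); k2 = f(x_n + h/2, w_n + (h/2)·k1); w_{n+1} = w_n + h·k2.
x=1.000000, w=0.200000:
  k1 = f(1.000000, 0.200000) = 0.298000
  k2 = f(1.045000, 0.213410) = 0.315119
  w ← 0.200000 + 0.09·0.315119 = 0.228361
w(1.09) ≈ 0.2284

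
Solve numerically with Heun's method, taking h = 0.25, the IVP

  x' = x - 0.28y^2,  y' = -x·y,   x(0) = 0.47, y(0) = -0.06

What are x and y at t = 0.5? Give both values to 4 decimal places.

0.7710, -0.0444

Heun on (x,y): k1 = f(t_n, state_n); k2 = f(t_n + h, state_n + h·k1); state_{n+1} = state_n + (h/2)·(k1 + k2).
0.000000: (0.470000, -0.060000)
  k1 = (0.468992, 0.028200)
  predictor → (0.587248, -0.052950)
  k2 = (0.586463, 0.031095)
  → (0.601932, -0.052588)
0.250000: (0.601932, -0.052588)
  k1 = (0.601158, 0.031654)
  predictor → (0.752221, -0.044675)
  k2 = (0.751662, 0.033605)
  → (0.771034, -0.044431)
(x(0.5), y(0.5)) ≈ (0.7710, -0.0444)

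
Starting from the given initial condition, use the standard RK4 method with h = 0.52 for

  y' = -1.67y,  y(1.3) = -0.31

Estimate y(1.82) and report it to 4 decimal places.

-0.1312

RK4: k1 = f(s_n, y_n); k2 = f(s_n + h/2, y_n + (h/2)·k1); k3 = f(s_n + h/2, y_n + (h/2)·k2); k4 = f(s_n + h, y_n + h·k3); y_{n+1} = y_n + (h/6)·(k1 + 2k2 + 2k3 + k4).
s=1.300000, y=-0.310000:
  k1 = f(1.300000, -0.310000) = 0.517700
  k2 = f(1.560000, -0.175398) = 0.292915
  k3 = f(1.560000, -0.233842) = 0.390516
  k4 = f(1.820000, -0.106931) = 0.178576
  y ← -0.310000 + (0.52/6)·(k1 + 2k2 + 2k3 + k4) = -0.131195
y(1.82) ≈ -0.1312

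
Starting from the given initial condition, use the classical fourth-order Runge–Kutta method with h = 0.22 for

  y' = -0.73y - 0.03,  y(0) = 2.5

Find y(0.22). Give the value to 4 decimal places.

2.1230

RK4: k1 = f(x_n, y_n); k2 = f(x_n + h/2, y_n + (h/2)·k1); k3 = f(x_n + h/2, y_n + (h/2)·k2); k4 = f(x_n + h, y_n + h·k3); y_{n+1} = y_n + (h/6)·(k1 + 2k2 + 2k3 + k4).
x=0.000000, y=2.500000:
  k1 = f(0.000000, 2.500000) = -1.855000
  k2 = f(0.110000, 2.295950) = -1.706044
  k3 = f(0.110000, 2.312335) = -1.718005
  k4 = f(0.220000, 2.122039) = -1.579088
  y ← 2.500000 + (0.22/6)·(k1 + 2k2 + 2k3 + k4) = 2.122987
y(0.22) ≈ 2.1230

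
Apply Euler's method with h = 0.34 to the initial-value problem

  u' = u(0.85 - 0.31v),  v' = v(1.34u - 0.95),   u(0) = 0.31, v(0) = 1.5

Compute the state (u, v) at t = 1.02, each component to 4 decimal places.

Euler on (u,v): u_{n+1} = u_n + h·u', v_{n+1} = v_n + h·v'.
0.000000: (0.310000, 1.500000); f=(0.119350, -0.801900) → (0.350579, 1.227354)
0.340000: (0.350579, 1.227354); f=(0.164604, -0.589405) → (0.406544, 1.026956)
0.680000: (0.406544, 1.026956); f=(0.216137, -0.416154) → (0.480031, 0.885464)
(u(1.02), v(1.02)) ≈ (0.4800, 0.8855)

0.4800, 0.8855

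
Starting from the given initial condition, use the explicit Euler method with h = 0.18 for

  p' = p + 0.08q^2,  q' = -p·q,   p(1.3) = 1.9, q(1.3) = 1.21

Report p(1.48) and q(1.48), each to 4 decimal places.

2.2631, 0.7962

Euler on (p,q): p_{n+1} = p_n + h·p', q_{n+1} = q_n + h·q'.
1.300000: (1.900000, 1.210000); f=(2.017128, -2.299000) → (2.263083, 0.796180)
(p(1.48), q(1.48)) ≈ (2.2631, 0.7962)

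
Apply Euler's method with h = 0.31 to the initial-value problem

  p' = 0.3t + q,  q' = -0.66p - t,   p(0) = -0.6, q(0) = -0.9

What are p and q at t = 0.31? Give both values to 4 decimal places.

Euler on (p,q): p_{n+1} = p_n + h·p', q_{n+1} = q_n + h·q'.
0.000000: (-0.600000, -0.900000); f=(-0.900000, 0.396000) → (-0.879000, -0.777240)
(p(0.31), q(0.31)) ≈ (-0.8790, -0.7772)

-0.8790, -0.7772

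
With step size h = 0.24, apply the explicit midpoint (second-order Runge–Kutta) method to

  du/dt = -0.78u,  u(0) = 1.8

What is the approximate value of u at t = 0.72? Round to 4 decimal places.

1.0304

Midpoint: k1 = f(t_n, u_n); k2 = f(t_n + h/2, u_n + (h/2)·k1); u_{n+1} = u_n + h·k2.
t=0.000000, u=1.800000:
  k1 = f(0.000000, 1.800000) = -1.404000
  k2 = f(0.120000, 1.631520) = -1.272586
  u ← 1.800000 + 0.24·(-1.272586) = 1.494579
t=0.240000, u=1.494579:
  k1 = f(0.240000, 1.494579) = -1.165772
  k2 = f(0.360000, 1.354687) = -1.056656
  u ← 1.494579 + 0.24·(-1.056656) = 1.240982
t=0.480000, u=1.240982:
  k1 = f(0.480000, 1.240982) = -0.967966
  k2 = f(0.600000, 1.124826) = -0.877364
  u ← 1.240982 + 0.24·(-0.877364) = 1.030415
u(0.72) ≈ 1.0304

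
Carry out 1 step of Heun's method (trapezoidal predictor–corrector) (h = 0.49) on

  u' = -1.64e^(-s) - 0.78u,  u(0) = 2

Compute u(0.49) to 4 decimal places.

0.8873

Heun: k1 = f(s_n, u_n); k2 = f(s_n + h, u_n + h·k1); u_{n+1} = u_n + (h/2)·(k1 + k2).
s=0.000000, u=2.000000:
  k1 = f(0.000000, 2.000000) = -3.200000
  k2 = f(0.490000, 0.432000) = -1.341667
  u ← 2.000000 + (0.49/2)·(-3.200000 + (-1.341667)) = 0.887292
u(0.49) ≈ 0.8873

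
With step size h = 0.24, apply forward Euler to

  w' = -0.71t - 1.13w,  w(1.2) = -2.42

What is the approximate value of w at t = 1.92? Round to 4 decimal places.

Euler: w_{n+1} = w_n + h·f(t_n, w_n).
t=1.200000, w=-2.420000: f=1.882600 → w ← -2.420000 + 0.24·1.882600 = -1.968176
t=1.440000, w=-1.968176: f=1.201639 → w ← -1.968176 + 0.24·1.201639 = -1.679783
t=1.680000, w=-1.679783: f=0.705354 → w ← -1.679783 + 0.24·0.705354 = -1.510498
w(1.92) ≈ -1.5105

-1.5105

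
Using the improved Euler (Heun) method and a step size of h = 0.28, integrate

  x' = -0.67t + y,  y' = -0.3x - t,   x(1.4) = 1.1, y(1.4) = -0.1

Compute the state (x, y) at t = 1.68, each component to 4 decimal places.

0.7153, -0.6114

Heun on (x,y): k1 = f(t_n, state_n); k2 = f(t_n + h, state_n + h·k1); state_{n+1} = state_n + (h/2)·(k1 + k2).
1.400000: (1.100000, -0.100000)
  k1 = (-1.038000, -1.730000)
  predictor → (0.809360, -0.584400)
  k2 = (-1.710000, -1.922808)
  → (0.715280, -0.611393)
(x(1.68), y(1.68)) ≈ (0.7153, -0.6114)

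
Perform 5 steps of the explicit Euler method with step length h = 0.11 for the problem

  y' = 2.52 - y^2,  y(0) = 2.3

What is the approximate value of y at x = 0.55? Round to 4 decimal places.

Euler: y_{n+1} = y_n + h·f(x_n, y_n).
x=0.000000, y=2.300000: f=-2.770000 → y ← 2.300000 + 0.11·(-2.770000) = 1.995300
x=0.110000, y=1.995300: f=-1.461222 → y ← 1.995300 + 0.11·(-1.461222) = 1.834566
x=0.220000, y=1.834566: f=-0.845631 → y ← 1.834566 + 0.11·(-0.845631) = 1.741546
x=0.330000, y=1.741546: f=-0.512983 → y ← 1.741546 + 0.11·(-0.512983) = 1.685118
x=0.440000, y=1.685118: f=-0.319623 → y ← 1.685118 + 0.11·(-0.319623) = 1.649960
y(0.55) ≈ 1.6500

1.6500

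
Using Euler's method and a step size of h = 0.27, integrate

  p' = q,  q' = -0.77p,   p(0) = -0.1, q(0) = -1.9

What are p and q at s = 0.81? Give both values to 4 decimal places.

Euler on (p,q): p_{n+1} = p_n + h·p', q_{n+1} = q_n + h·q'.
0.000000: (-0.100000, -1.900000); f=(-1.900000, 0.077000) → (-0.613000, -1.879210)
0.270000: (-0.613000, -1.879210); f=(-1.879210, 0.472010) → (-1.120387, -1.751767)
0.540000: (-1.120387, -1.751767); f=(-1.751767, 0.862698) → (-1.593364, -1.518839)
(p(0.81), q(0.81)) ≈ (-1.5934, -1.5188)

-1.5934, -1.5188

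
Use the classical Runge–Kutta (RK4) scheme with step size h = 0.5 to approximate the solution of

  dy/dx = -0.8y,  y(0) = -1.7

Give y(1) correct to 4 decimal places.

-0.7640

RK4: k1 = f(x_n, y_n); k2 = f(x_n + h/2, y_n + (h/2)·k1); k3 = f(x_n + h/2, y_n + (h/2)·k2); k4 = f(x_n + h, y_n + h·k3); y_{n+1} = y_n + (h/6)·(k1 + 2k2 + 2k3 + k4).
x=0.000000, y=-1.700000:
  k1 = f(0.000000, -1.700000) = 1.360000
  k2 = f(0.250000, -1.360000) = 1.088000
  k3 = f(0.250000, -1.428000) = 1.142400
  k4 = f(0.500000, -1.128800) = 0.903040
  y ← -1.700000 + (0.5/6)·(k1 + 2k2 + 2k3 + k4) = -1.139680
x=0.500000, y=-1.139680:
  k1 = f(0.500000, -1.139680) = 0.911744
  k2 = f(0.750000, -0.911744) = 0.729395
  k3 = f(0.750000, -0.957331) = 0.765865
  k4 = f(1.000000, -0.756748) = 0.605398
  y ← -1.139680 + (0.5/6)·(k1 + 2k2 + 2k3 + k4) = -0.764041
y(1) ≈ -0.7640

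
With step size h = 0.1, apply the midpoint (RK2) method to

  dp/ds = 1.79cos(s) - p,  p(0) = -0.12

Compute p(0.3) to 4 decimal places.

Midpoint: k1 = f(s_n, p_n); k2 = f(s_n + h/2, p_n + (h/2)·k1); p_{n+1} = p_n + h·k2.
s=0.000000, p=-0.120000:
  k1 = f(0.000000, -0.120000) = 1.910000
  k2 = f(0.050000, -0.024500) = 1.812263
  p ← -0.120000 + 0.1·1.812263 = 0.061226
s=0.100000, p=0.061226:
  k1 = f(0.100000, 0.061226) = 1.719831
  k2 = f(0.150000, 0.147218) = 1.622682
  p ← 0.061226 + 0.1·1.622682 = 0.223495
s=0.200000, p=0.223495:
  k1 = f(0.200000, 0.223495) = 1.530825
  k2 = f(0.250000, 0.300036) = 1.434317
  p ← 0.223495 + 0.1·1.434317 = 0.366926
p(0.3) ≈ 0.3669

0.3669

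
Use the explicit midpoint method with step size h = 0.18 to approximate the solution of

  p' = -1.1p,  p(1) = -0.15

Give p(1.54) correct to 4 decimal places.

Midpoint: k1 = f(t_n, p_n); k2 = f(t_n + h/2, p_n + (h/2)·k1); p_{n+1} = p_n + h·k2.
t=1.000000, p=-0.150000:
  k1 = f(1.000000, -0.150000) = 0.165000
  k2 = f(1.090000, -0.135150) = 0.148665
  p ← -0.150000 + 0.18·0.148665 = -0.123240
t=1.180000, p=-0.123240:
  k1 = f(1.180000, -0.123240) = 0.135564
  k2 = f(1.270000, -0.111040) = 0.122143
  p ← -0.123240 + 0.18·0.122143 = -0.101254
t=1.360000, p=-0.101254:
  k1 = f(1.360000, -0.101254) = 0.111380
  k2 = f(1.450000, -0.091230) = 0.100353
  p ← -0.101254 + 0.18·0.100353 = -0.083191
p(1.54) ≈ -0.0832

-0.0832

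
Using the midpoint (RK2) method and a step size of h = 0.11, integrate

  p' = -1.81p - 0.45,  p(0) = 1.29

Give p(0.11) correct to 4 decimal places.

Midpoint: k1 = f(x_n, p_n); k2 = f(x_n + h/2, p_n + (h/2)·k1); p_{n+1} = p_n + h·k2.
x=0.000000, p=1.290000:
  k1 = f(0.000000, 1.290000) = -2.784900
  k2 = f(0.055000, 1.136831) = -2.507663
  p ← 1.290000 + 0.11·(-2.507663) = 1.014157
p(0.11) ≈ 1.0142

1.0142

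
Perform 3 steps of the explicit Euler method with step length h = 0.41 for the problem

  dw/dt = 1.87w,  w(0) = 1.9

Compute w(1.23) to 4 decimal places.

10.4771

Euler: w_{n+1} = w_n + h·f(t_n, w_n).
t=0.000000, w=1.900000: f=3.553000 → w ← 1.900000 + 0.41·3.553000 = 3.356730
t=0.410000, w=3.356730: f=6.277085 → w ← 3.356730 + 0.41·6.277085 = 5.930335
t=0.820000, w=5.930335: f=11.089726 → w ← 5.930335 + 0.41·11.089726 = 10.477123
w(1.23) ≈ 10.4771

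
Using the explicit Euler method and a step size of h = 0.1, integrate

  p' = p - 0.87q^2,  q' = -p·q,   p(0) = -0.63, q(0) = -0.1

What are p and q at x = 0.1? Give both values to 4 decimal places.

-0.6939, -0.1063

Euler on (p,q): p_{n+1} = p_n + h·p', q_{n+1} = q_n + h·q'.
0.000000: (-0.630000, -0.100000); f=(-0.638700, -0.063000) → (-0.693870, -0.106300)
(p(0.1), q(0.1)) ≈ (-0.6939, -0.1063)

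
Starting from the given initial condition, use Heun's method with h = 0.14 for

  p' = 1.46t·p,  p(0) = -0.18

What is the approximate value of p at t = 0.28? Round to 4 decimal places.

Heun: k1 = f(t_n, p_n); k2 = f(t_n + h, p_n + h·k1); p_{n+1} = p_n + (h/2)·(k1 + k2).
t=0.000000, p=-0.180000:
  k1 = f(0.000000, -0.180000) = 0.000000
  k2 = f(0.140000, -0.180000) = -0.036792
  p ← -0.180000 + (0.14/2)·(0.000000 + (-0.036792)) = -0.182575
t=0.140000, p=-0.182575:
  k1 = f(0.140000, -0.182575) = -0.037318
  k2 = f(0.280000, -0.187800) = -0.076773
  p ← -0.182575 + (0.14/2)·(-0.037318 + (-0.076773)) = -0.190562
p(0.28) ≈ -0.1906

-0.1906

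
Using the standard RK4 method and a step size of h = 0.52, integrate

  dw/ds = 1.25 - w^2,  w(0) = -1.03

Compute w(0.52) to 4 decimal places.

RK4: k1 = f(s_n, w_n); k2 = f(s_n + h/2, w_n + (h/2)·k1); k3 = f(s_n + h/2, w_n + (h/2)·k2); k4 = f(s_n + h, w_n + h·k3); w_{n+1} = w_n + (h/6)·(k1 + 2k2 + 2k3 + k4).
s=0.000000, w=-1.030000:
  k1 = f(0.000000, -1.030000) = 0.189100
  k2 = f(0.260000, -0.980834) = 0.287965
  k3 = f(0.260000, -0.955129) = 0.337728
  k4 = f(0.520000, -0.854381) = 0.520033
  w ← -1.030000 + (0.52/6)·(k1 + 2k2 + 2k3 + k4) = -0.860088
w(0.52) ≈ -0.8601

-0.8601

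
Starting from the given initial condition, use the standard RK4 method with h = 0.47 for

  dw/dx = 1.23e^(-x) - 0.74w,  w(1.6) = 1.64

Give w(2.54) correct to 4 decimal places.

RK4: k1 = f(x_n, w_n); k2 = f(x_n + h/2, w_n + (h/2)·k1); k3 = f(x_n + h/2, w_n + (h/2)·k2); k4 = f(x_n + h, w_n + h·k3); w_{n+1} = w_n + (h/6)·(k1 + 2k2 + 2k3 + k4).
x=1.600000, w=1.640000:
  k1 = f(1.600000, 1.640000) = -0.965267
  k2 = f(1.835000, 1.413162) = -0.849415
  k3 = f(1.835000, 1.440387) = -0.869562
  k4 = f(2.070000, 1.231306) = -0.755958
  w ← 1.640000 + (0.47/6)·(k1 + 2k2 + 2k3 + k4) = 1.235864
x=2.070000, w=1.235864:
  k1 = f(2.070000, 1.235864) = -0.759331
  k2 = f(2.305000, 1.057421) = -0.659789
  k3 = f(2.305000, 1.080814) = -0.677099
  k4 = f(2.540000, 0.917628) = -0.582039
  w ← 1.235864 + (0.47/6)·(k1 + 2k2 + 2k3 + k4) = 0.921345
w(2.54) ≈ 0.9213

0.9213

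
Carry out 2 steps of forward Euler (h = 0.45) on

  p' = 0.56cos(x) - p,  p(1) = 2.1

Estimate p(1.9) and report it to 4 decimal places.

0.7405

Euler: p_{n+1} = p_n + h·f(x_n, p_n).
x=1.000000, p=2.100000: f=-1.797431 → p ← 2.100000 + 0.45·(-1.797431) = 1.291156
x=1.450000, p=1.291156: f=-1.223675 → p ← 1.291156 + 0.45·(-1.223675) = 0.740503
p(1.9) ≈ 0.7405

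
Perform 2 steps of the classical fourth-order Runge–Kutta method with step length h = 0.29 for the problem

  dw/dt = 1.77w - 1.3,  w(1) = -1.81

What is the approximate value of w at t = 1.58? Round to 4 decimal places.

-6.3658

RK4: k1 = f(t_n, w_n); k2 = f(t_n + h/2, w_n + (h/2)·k1); k3 = f(t_n + h/2, w_n + (h/2)·k2); k4 = f(t_n + h, w_n + h·k3); w_{n+1} = w_n + (h/6)·(k1 + 2k2 + 2k3 + k4).
t=1.000000, w=-1.810000:
  k1 = f(1.000000, -1.810000) = -4.503700
  k2 = f(1.145000, -2.463037) = -5.659575
  k3 = f(1.145000, -2.630638) = -5.956230
  k4 = f(1.290000, -3.537307) = -7.561033
  w ← -1.810000 + (0.29/6)·(k1 + 2k2 + 2k3 + k4) = -3.515990
t=1.290000, w=-3.515990:
  k1 = f(1.290000, -3.515990) = -7.523302
  k2 = f(1.435000, -4.606869) = -9.454157
  k3 = f(1.435000, -4.886843) = -9.949712
  k4 = f(1.580000, -6.401406) = -12.630489
  w ← -3.515990 + (0.29/6)·(k1 + 2k2 + 2k3 + k4) = -6.365797
w(1.58) ≈ -6.3658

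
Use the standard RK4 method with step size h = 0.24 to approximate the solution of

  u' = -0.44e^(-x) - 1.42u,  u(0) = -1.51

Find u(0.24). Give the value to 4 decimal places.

-1.1530

RK4: k1 = f(x_n, u_n); k2 = f(x_n + h/2, u_n + (h/2)·k1); k3 = f(x_n + h/2, u_n + (h/2)·k2); k4 = f(x_n + h, u_n + h·k3); u_{n+1} = u_n + (h/6)·(k1 + 2k2 + 2k3 + k4).
x=0.000000, u=-1.510000:
  k1 = f(0.000000, -1.510000) = 1.704200
  k2 = f(0.120000, -1.305496) = 1.463559
  k3 = f(0.120000, -1.334373) = 1.504564
  k4 = f(0.240000, -1.148905) = 1.285328
  u ← -1.510000 + (0.24/6)·(k1 + 2k2 + 2k3 + k4) = -1.152969
u(0.24) ≈ -1.1530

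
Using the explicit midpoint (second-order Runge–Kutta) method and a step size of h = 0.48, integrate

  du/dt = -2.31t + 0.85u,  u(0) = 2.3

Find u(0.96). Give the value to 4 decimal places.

3.8109

Midpoint: k1 = f(t_n, u_n); k2 = f(t_n + h/2, u_n + (h/2)·k1); u_{n+1} = u_n + h·k2.
t=0.000000, u=2.300000:
  k1 = f(0.000000, 2.300000) = 1.955000
  k2 = f(0.240000, 2.769200) = 1.799420
  u ← 2.300000 + 0.48·1.799420 = 3.163722
t=0.480000, u=3.163722:
  k1 = f(0.480000, 3.163722) = 1.580363
  k2 = f(0.720000, 3.543009) = 1.348357
  u ← 3.163722 + 0.48·1.348357 = 3.810933
u(0.96) ≈ 3.8109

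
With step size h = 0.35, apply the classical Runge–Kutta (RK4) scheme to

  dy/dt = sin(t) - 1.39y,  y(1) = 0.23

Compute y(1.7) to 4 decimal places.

RK4: k1 = f(t_n, y_n); k2 = f(t_n + h/2, y_n + (h/2)·k1); k3 = f(t_n + h/2, y_n + (h/2)·k2); k4 = f(t_n + h, y_n + h·k3); y_{n+1} = y_n + (h/6)·(k1 + 2k2 + 2k3 + k4).
t=1.000000, y=0.230000:
  k1 = f(1.000000, 0.230000) = 0.521771
  k2 = f(1.175000, 0.321310) = 0.476069
  k3 = f(1.175000, 0.313312) = 0.487186
  k4 = f(1.350000, 0.400515) = 0.419007
  y ← 0.230000 + (0.35/6)·(k1 + 2k2 + 2k3 + k4) = 0.397258
t=1.350000, y=0.397258:
  k1 = f(1.350000, 0.397258) = 0.423534
  k2 = f(1.525000, 0.471377) = 0.343738
  k3 = f(1.525000, 0.457413) = 0.363148
  k4 = f(1.700000, 0.524360) = 0.262804
  y ← 0.397258 + (0.35/6)·(k1 + 2k2 + 2k3 + k4) = 0.519765
y(1.7) ≈ 0.5198

0.5198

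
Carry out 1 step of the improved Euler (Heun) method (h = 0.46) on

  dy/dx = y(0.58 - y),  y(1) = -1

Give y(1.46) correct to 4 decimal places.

-2.2796

Heun: k1 = f(x_n, y_n); k2 = f(x_n + h, y_n + h·k1); y_{n+1} = y_n + (h/2)·(k1 + k2).
x=1.000000, y=-1.000000:
  k1 = f(1.000000, -1.000000) = -1.580000
  k2 = f(1.460000, -1.726800) = -3.983382
  y ← -1.000000 + (0.46/2)·(-1.580000 + (-3.983382)) = -2.279578
y(1.46) ≈ -2.2796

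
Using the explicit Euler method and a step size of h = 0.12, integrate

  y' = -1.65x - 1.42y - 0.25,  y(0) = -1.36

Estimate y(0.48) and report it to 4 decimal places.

Euler: y_{n+1} = y_n + h·f(x_n, y_n).
x=0.000000, y=-1.360000: f=1.681200 → y ← -1.360000 + 0.12·1.681200 = -1.158256
x=0.120000, y=-1.158256: f=1.196724 → y ← -1.158256 + 0.12·1.196724 = -1.014649
x=0.240000, y=-1.014649: f=0.794802 → y ← -1.014649 + 0.12·0.794802 = -0.919273
x=0.360000, y=-0.919273: f=0.461368 → y ← -0.919273 + 0.12·0.461368 = -0.863909
y(0.48) ≈ -0.8639

-0.8639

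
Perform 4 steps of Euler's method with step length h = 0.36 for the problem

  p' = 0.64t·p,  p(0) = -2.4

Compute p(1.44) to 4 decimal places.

Euler: p_{n+1} = p_n + h·f(t_n, p_n).
t=0.000000, p=-2.400000: f=0.000000 → p ← -2.400000 + 0.36·0.000000 = -2.400000
t=0.360000, p=-2.400000: f=-0.552960 → p ← -2.400000 + 0.36·(-0.552960) = -2.599066
t=0.720000, p=-2.599066: f=-1.197649 → p ← -2.599066 + 0.36·(-1.197649) = -3.030219
t=1.080000, p=-3.030219: f=-2.094488 → p ← -3.030219 + 0.36·(-2.094488) = -3.784235
p(1.44) ≈ -3.7842

-3.7842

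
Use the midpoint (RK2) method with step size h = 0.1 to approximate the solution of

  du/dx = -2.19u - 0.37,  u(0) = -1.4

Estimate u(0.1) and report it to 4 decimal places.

Midpoint: k1 = f(x_n, u_n); k2 = f(x_n + h/2, u_n + (h/2)·k1); u_{n+1} = u_n + h·k2.
x=0.000000, u=-1.400000:
  k1 = f(0.000000, -1.400000) = 2.696000
  k2 = f(0.050000, -1.265200) = 2.400788
  u ← -1.400000 + 0.1·2.400788 = -1.159921
u(0.1) ≈ -1.1599

-1.1599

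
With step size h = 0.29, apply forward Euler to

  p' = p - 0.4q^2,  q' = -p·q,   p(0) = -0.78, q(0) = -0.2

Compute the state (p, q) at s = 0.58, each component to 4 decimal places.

Euler on (p,q): p_{n+1} = p_n + h·p', q_{n+1} = q_n + h·q'.
0.000000: (-0.780000, -0.200000); f=(-0.796000, -0.156000) → (-1.010840, -0.245240)
0.290000: (-1.010840, -0.245240); f=(-1.034897, -0.247898) → (-1.310960, -0.317131)
(p(0.58), q(0.58)) ≈ (-1.3110, -0.3171)

-1.3110, -0.3171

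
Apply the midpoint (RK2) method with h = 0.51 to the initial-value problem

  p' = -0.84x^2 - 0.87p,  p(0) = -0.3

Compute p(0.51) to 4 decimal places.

Midpoint: k1 = f(x_n, p_n); k2 = f(x_n + h/2, p_n + (h/2)·k1); p_{n+1} = p_n + h·k2.
x=0.000000, p=-0.300000:
  k1 = f(0.000000, -0.300000) = 0.261000
  k2 = f(0.255000, -0.233445) = 0.148476
  p ← -0.300000 + 0.51·0.148476 = -0.224277
p(0.51) ≈ -0.2243

-0.2243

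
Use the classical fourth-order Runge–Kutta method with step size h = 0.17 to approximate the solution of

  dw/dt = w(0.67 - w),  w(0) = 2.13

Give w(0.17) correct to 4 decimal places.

RK4: k1 = f(t_n, w_n); k2 = f(t_n + h/2, w_n + (h/2)·k1); k3 = f(t_n + h/2, w_n + (h/2)·k2); k4 = f(t_n + h, w_n + h·k3); w_{n+1} = w_n + (h/6)·(k1 + 2k2 + 2k3 + k4).
t=0.000000, w=2.130000:
  k1 = f(0.000000, 2.130000) = -3.109800
  k2 = f(0.085000, 1.865667) = -2.230716
  k3 = f(0.085000, 1.940389) = -2.465049
  k4 = f(0.170000, 1.710942) = -1.780990
  w ← 2.130000 + (0.17/6)·(k1 + 2k2 + 2k3 + k4) = 1.725334
w(0.17) ≈ 1.7253

1.7253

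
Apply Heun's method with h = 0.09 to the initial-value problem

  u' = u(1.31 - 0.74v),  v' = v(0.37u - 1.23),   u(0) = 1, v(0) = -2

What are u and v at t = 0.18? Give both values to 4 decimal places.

Heun on (u,v): k1 = f(t_n, state_n); k2 = f(t_n + h, state_n + h·k1); state_{n+1} = state_n + (h/2)·(k1 + k2).
0.000000: (1.000000, -2.000000)
  k1 = (2.790000, 1.720000)
  predictor → (1.251100, -1.845200)
  k2 = (3.347253, 1.415440)
  → (1.276176, -1.858905)
0.090000: (1.276176, -1.858905)
  k1 = (3.427286, 1.408706)
  predictor → (1.584632, -1.732122)
  k2 = (4.107002, 1.114943)
  → (1.615219, -1.745341)
(u(0.18), v(0.18)) ≈ (1.6152, -1.7453)

1.6152, -1.7453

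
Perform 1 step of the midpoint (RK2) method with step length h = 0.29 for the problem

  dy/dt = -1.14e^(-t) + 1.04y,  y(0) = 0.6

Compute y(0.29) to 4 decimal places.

Midpoint: k1 = f(t_n, y_n); k2 = f(t_n + h/2, y_n + (h/2)·k1); y_{n+1} = y_n + h·k2.
t=0.000000, y=0.600000:
  k1 = f(0.000000, 0.600000) = -0.516000
  k2 = f(0.145000, 0.525180) = -0.439938
  y ← 0.600000 + 0.29·(-0.439938) = 0.472418
y(0.29) ≈ 0.4724

0.4724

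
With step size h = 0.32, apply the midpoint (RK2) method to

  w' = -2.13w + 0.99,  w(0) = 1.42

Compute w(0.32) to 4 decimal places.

Midpoint: k1 = f(t_n, w_n); k2 = f(t_n + h/2, w_n + (h/2)·k1); w_{n+1} = w_n + h·k2.
t=0.000000, w=1.420000:
  k1 = f(0.000000, 1.420000) = -2.034600
  k2 = f(0.160000, 1.094464) = -1.341208
  w ← 1.420000 + 0.32·(-1.341208) = 0.990813
w(0.32) ≈ 0.9908

0.9908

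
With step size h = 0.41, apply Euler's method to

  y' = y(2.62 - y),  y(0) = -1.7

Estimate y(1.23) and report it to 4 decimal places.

-185.1516

Euler: y_{n+1} = y_n + h·f(s_n, y_n).
s=0.000000, y=-1.700000: f=-7.344000 → y ← -1.700000 + 0.41·(-7.344000) = -4.711040
s=0.410000, y=-4.711040: f=-34.536823 → y ← -4.711040 + 0.41·(-34.536823) = -18.871137
s=0.820000, y=-18.871137: f=-405.562203 → y ← -18.871137 + 0.41·(-405.562203) = -185.151640
y(1.23) ≈ -185.1516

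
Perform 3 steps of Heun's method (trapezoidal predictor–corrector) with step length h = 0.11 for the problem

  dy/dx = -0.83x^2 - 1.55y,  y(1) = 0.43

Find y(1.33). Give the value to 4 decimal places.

Heun: k1 = f(x_n, y_n); k2 = f(x_n + h, y_n + h·k1); y_{n+1} = y_n + (h/2)·(k1 + k2).
x=1.000000, y=0.430000:
  k1 = f(1.000000, 0.430000) = -1.496500
  k2 = f(1.110000, 0.265385) = -1.433990
  y ← 0.430000 + (0.11/2)·(-1.496500 + (-1.433990)) = 0.268823
x=1.110000, y=0.268823:
  k1 = f(1.110000, 0.268823) = -1.439319
  k2 = f(1.220000, 0.110498) = -1.406644
  y ← 0.268823 + (0.11/2)·(-1.439319 + (-1.406644)) = 0.112295
x=1.220000, y=0.112295:
  k1 = f(1.220000, 0.112295) = -1.409429
  k2 = f(1.330000, -0.042742) = -1.401937
  y ← 0.112295 + (0.11/2)·(-1.409429 + (-1.401937)) = -0.042330
y(1.33) ≈ -0.0423

-0.0423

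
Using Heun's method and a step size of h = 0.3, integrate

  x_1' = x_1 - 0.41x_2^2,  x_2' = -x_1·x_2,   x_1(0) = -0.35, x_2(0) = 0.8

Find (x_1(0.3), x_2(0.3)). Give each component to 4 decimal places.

-0.5700, 0.9128

Heun on (x_1,x_2): k1 = f(t_n, state_n); k2 = f(t_n + h, state_n + h·k1); state_{n+1} = state_n + (h/2)·(k1 + k2).
0.000000: (-0.350000, 0.800000)
  k1 = (-0.612400, 0.280000)
  predictor → (-0.533720, 0.884000)
  k2 = (-0.854117, 0.471808)
  → (-0.569978, 0.912771)
(x_1(0.3), x_2(0.3)) ≈ (-0.5700, 0.9128)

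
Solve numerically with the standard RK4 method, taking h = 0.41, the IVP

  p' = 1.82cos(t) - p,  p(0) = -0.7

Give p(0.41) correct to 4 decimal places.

0.1286

RK4: k1 = f(t_n, p_n); k2 = f(t_n + h/2, p_n + (h/2)·k1); k3 = f(t_n + h/2, p_n + (h/2)·k2); k4 = f(t_n + h, p_n + h·k3); p_{n+1} = p_n + (h/6)·(k1 + 2k2 + 2k3 + k4).
t=0.000000, p=-0.700000:
  k1 = f(0.000000, -0.700000) = 2.520000
  k2 = f(0.205000, -0.183400) = 1.965291
  k3 = f(0.205000, -0.297115) = 2.079006
  k4 = f(0.410000, 0.152393) = 1.516767
  p ← -0.700000 + (0.41/6)·(k1 + 2k2 + 2k3 + k4) = 0.128566
p(0.41) ≈ 0.1286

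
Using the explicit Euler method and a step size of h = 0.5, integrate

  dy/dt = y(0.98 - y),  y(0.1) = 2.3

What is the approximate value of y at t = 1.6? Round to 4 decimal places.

Euler: y_{n+1} = y_n + h·f(t_n, y_n).
t=0.100000, y=2.300000: f=-3.036000 → y ← 2.300000 + 0.5·(-3.036000) = 0.782000
t=0.600000, y=0.782000: f=0.154836 → y ← 0.782000 + 0.5·0.154836 = 0.859418
t=1.100000, y=0.859418: f=0.103630 → y ← 0.859418 + 0.5·0.103630 = 0.911233
y(1.6) ≈ 0.9112

0.9112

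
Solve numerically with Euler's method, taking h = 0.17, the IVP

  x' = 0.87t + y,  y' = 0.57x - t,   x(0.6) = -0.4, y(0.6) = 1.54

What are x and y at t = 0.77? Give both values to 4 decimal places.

Euler on (x,y): x_{n+1} = x_n + h·x', y_{n+1} = y_n + h·y'.
0.600000: (-0.400000, 1.540000); f=(2.062000, -0.828000) → (-0.049460, 1.399240)
(x(0.77), y(0.77)) ≈ (-0.0495, 1.3992)

-0.0495, 1.3992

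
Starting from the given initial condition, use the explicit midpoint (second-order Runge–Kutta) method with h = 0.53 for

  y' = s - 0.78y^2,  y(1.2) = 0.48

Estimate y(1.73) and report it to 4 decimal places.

Midpoint: k1 = f(s_n, y_n); k2 = f(s_n + h/2, y_n + (h/2)·k1); y_{n+1} = y_n + h·k2.
s=1.200000, y=0.480000:
  k1 = f(1.200000, 0.480000) = 1.020288
  k2 = f(1.465000, 0.750376) = 1.025810
  y ← 0.480000 + 0.53·1.025810 = 1.023679
y(1.73) ≈ 1.0237

1.0237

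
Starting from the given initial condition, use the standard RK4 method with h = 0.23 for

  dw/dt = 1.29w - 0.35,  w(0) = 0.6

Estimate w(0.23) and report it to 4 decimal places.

RK4: k1 = f(t_n, w_n); k2 = f(t_n + h/2, w_n + (h/2)·k1); k3 = f(t_n + h/2, w_n + (h/2)·k2); k4 = f(t_n + h, w_n + h·k3); w_{n+1} = w_n + (h/6)·(k1 + 2k2 + 2k3 + k4).
t=0.000000, w=0.600000:
  k1 = f(0.000000, 0.600000) = 0.424000
  k2 = f(0.115000, 0.648760) = 0.486900
  k3 = f(0.115000, 0.655994) = 0.496232
  k4 = f(0.230000, 0.714133) = 0.571232
  w ← 0.600000 + (0.23/6)·(k1 + 2k2 + 2k3 + k4) = 0.713524
w(0.23) ≈ 0.7135

0.7135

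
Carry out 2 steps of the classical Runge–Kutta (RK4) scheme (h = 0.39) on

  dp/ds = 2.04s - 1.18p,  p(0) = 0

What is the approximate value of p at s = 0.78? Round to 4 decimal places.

0.4673

RK4: k1 = f(s_n, p_n); k2 = f(s_n + h/2, p_n + (h/2)·k1); k3 = f(s_n + h/2, p_n + (h/2)·k2); k4 = f(s_n + h, p_n + h·k3); p_{n+1} = p_n + (h/6)·(k1 + 2k2 + 2k3 + k4).
s=0.000000, p=0.000000:
  k1 = f(0.000000, 0.000000) = 0.000000
  k2 = f(0.195000, 0.000000) = 0.397800
  k3 = f(0.195000, 0.077571) = 0.306266
  k4 = f(0.390000, 0.119444) = 0.654656
  p ← 0.000000 + (0.39/6)·(k1 + 2k2 + 2k3 + k4) = 0.134081
s=0.390000, p=0.134081:
  k1 = f(0.390000, 0.134081) = 0.637384
  k2 = f(0.585000, 0.258371) = 0.888522
  k3 = f(0.585000, 0.307343) = 0.830735
  k4 = f(0.780000, 0.458068) = 1.050680
  p ← 0.134081 + (0.39/6)·(k1 + 2k2 + 2k3 + k4) = 0.467309
p(0.78) ≈ 0.4673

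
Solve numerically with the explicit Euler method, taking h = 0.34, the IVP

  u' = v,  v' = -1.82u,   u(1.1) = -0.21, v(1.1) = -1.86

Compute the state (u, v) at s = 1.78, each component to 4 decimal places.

Euler on (u,v): u_{n+1} = u_n + h·u', v_{n+1} = v_n + h·v'.
1.100000: (-0.210000, -1.860000); f=(-1.860000, 0.382200) → (-0.842400, -1.730052)
1.440000: (-0.842400, -1.730052); f=(-1.730052, 1.533168) → (-1.430618, -1.208775)
(u(1.78), v(1.78)) ≈ (-1.4306, -1.2088)

-1.4306, -1.2088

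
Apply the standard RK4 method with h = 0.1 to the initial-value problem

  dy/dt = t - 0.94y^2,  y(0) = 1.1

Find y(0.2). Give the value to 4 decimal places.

0.9293

RK4: k1 = f(t_n, y_n); k2 = f(t_n + h/2, y_n + (h/2)·k1); k3 = f(t_n + h/2, y_n + (h/2)·k2); k4 = f(t_n + h, y_n + h·k3); y_{n+1} = y_n + (h/6)·(k1 + 2k2 + 2k3 + k4).
t=0.000000, y=1.100000:
  k1 = f(0.000000, 1.100000) = -1.137400
  k2 = f(0.050000, 1.043130) = -0.972833
  k3 = f(0.050000, 1.051358) = -0.989033
  k4 = f(0.100000, 1.001097) = -0.842063
  y ← 1.100000 + (0.1/6)·(k1 + 2k2 + 2k3 + k4) = 1.001613
t=0.100000, y=1.001613:
  k1 = f(0.100000, 1.001613) = -0.843036
  k2 = f(0.150000, 0.959462) = -0.715333
  k3 = f(0.150000, 0.965847) = -0.726888
  k4 = f(0.200000, 0.928925) = -0.611127
  y ← 1.001613 + (0.1/6)·(k1 + 2k2 + 2k3 + k4) = 0.929303
y(0.2) ≈ 0.9293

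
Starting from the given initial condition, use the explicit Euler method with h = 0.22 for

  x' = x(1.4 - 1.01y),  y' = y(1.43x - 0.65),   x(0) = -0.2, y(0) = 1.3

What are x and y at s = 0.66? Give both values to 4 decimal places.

-0.2476, 0.6448

Euler on (x,y): x_{n+1} = x_n + h·x', y_{n+1} = y_n + h·y'.
0.000000: (-0.200000, 1.300000); f=(-0.017400, -1.216800) → (-0.203828, 1.032304)
0.220000: (-0.203828, 1.032304); f=(-0.072843, -0.971887) → (-0.219853, 0.818489)
0.440000: (-0.219853, 0.818489); f=(-0.126048, -0.789343) → (-0.247584, 0.644833)
(x(0.66), y(0.66)) ≈ (-0.2476, 0.6448)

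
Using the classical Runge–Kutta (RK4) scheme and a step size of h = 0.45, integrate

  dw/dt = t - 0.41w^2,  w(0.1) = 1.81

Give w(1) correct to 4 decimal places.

1.4423

RK4: k1 = f(t_n, w_n); k2 = f(t_n + h/2, w_n + (h/2)·k1); k3 = f(t_n + h/2, w_n + (h/2)·k2); k4 = f(t_n + h, w_n + h·k3); w_{n+1} = w_n + (h/6)·(k1 + 2k2 + 2k3 + k4).
t=0.100000, w=1.810000:
  k1 = f(0.100000, 1.810000) = -1.243201
  k2 = f(0.325000, 1.530280) = -0.635120
  k3 = f(0.325000, 1.667098) = -0.814478
  k4 = f(0.550000, 1.443485) = -0.304296
  w ← 1.810000 + (0.45/6)·(k1 + 2k2 + 2k3 + k4) = 1.476498
t=0.550000, w=1.476498:
  k1 = f(0.550000, 1.476498) = -0.343819
  k2 = f(0.775000, 1.399139) = -0.027612
  k3 = f(0.775000, 1.470285) = -0.111313
  k4 = f(1.000000, 1.426407) = 0.165799
  w ← 1.476498 + (0.45/6)·(k1 + 2k2 + 2k3 + k4) = 1.442308
w(1) ≈ 1.4423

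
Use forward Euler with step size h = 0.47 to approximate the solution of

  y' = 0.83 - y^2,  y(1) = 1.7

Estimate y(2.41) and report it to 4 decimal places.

0.9044

Euler: y_{n+1} = y_n + h·f(t_n, y_n).
t=1.000000, y=1.700000: f=-2.060000 → y ← 1.700000 + 0.47·(-2.060000) = 0.731800
t=1.470000, y=0.731800: f=0.294469 → y ← 0.731800 + 0.47·0.294469 = 0.870200
t=1.940000, y=0.870200: f=0.072751 → y ← 0.870200 + 0.47·0.072751 = 0.904393
y(2.41) ≈ 0.9044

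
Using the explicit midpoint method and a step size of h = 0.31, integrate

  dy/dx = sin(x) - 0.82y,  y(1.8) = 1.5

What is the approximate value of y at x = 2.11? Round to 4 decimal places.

1.4162

Midpoint: k1 = f(x_n, y_n); k2 = f(x_n + h/2, y_n + (h/2)·k1); y_{n+1} = y_n + h·k2.
x=1.800000, y=1.500000:
  k1 = f(1.800000, 1.500000) = -0.256152
  k2 = f(1.955000, 1.460296) = -0.270346
  y ← 1.500000 + 0.31·(-0.270346) = 1.416193
y(2.11) ≈ 1.4162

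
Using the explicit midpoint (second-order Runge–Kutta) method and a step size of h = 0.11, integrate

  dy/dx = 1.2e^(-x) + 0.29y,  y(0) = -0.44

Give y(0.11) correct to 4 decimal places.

-0.3272

Midpoint: k1 = f(x_n, y_n); k2 = f(x_n + h/2, y_n + (h/2)·k1); y_{n+1} = y_n + h·k2.
x=0.000000, y=-0.440000:
  k1 = f(0.000000, -0.440000) = 1.072400
  k2 = f(0.055000, -0.381018) = 1.025287
  y ← -0.440000 + 0.11·1.025287 = -0.327218
y(0.11) ≈ -0.3272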